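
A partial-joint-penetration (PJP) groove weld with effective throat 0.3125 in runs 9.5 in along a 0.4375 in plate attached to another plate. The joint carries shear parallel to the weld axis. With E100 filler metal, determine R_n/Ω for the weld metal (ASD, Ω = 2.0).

E100XX → F_EXX = 100 ksi.
Effective throat (given) t_e = 0.3125 in.
A_we = 0.3125 × 9.5 = 2.969 in².
F_nw = 0.6 F_EXX = 60 ksi.
R_n/Ω = (60 × 2.969) / 2.0 = 89.06 kip.

R_n/Ω ≈ 89.1 kip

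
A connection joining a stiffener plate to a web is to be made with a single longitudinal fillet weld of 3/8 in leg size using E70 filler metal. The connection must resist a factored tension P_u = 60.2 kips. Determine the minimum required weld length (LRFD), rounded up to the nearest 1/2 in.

L = 7.5 in

E70XX → F_EXX = 70 ksi.
Throat t_e = 0.707 × 0.375 = 0.2651 in.
φr_n = 0.75 × 0.6 × 70 × 0.2651 = 8.351 kips/in.
L_req = P_u / φr_n = 60.2 / 8.351 = 7.208 in total.
Round up → use L = 7.5 in.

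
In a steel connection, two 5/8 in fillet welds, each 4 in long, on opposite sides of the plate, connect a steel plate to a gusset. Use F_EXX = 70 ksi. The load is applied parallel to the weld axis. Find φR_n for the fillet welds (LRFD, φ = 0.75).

φR_n ≈ 111 kips

Effective throat t_e = 0.707 × 0.625 = 0.4419 in.
Total length L = 8 in; A_we = 0.4419 × 8 = 3.535 in².
F_nw = 0.6 F_EXX = 0.6 × 70 = 42 ksi.
φR_n = 0.75 × 42 × 3.535 = 111.4 kips.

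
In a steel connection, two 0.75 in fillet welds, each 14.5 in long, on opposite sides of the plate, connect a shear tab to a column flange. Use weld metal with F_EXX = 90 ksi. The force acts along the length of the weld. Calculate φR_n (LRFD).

φR_n ≈ 623 kip

Effective throat t_e = 0.707 × 0.75 = 0.5302 in.
Total length L = 29 in; A_we = 0.5302 × 29 = 15.38 in².
F_nw = 0.6 F_EXX = 0.6 × 90 = 54 ksi.
φR_n = 0.75 × 54 × 15.38 = 622.8 kip.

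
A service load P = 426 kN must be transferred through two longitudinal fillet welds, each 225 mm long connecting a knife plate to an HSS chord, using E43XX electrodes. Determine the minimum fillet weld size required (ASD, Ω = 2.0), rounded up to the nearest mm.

w = 11 mm

E43XX → F_EXX = 430 MPa.
Total weld length L = 450 mm.
Required throat t_e = P × Ω / (0.6 F_EXX × L) = 426 × 2.0 / (0.6 × 430 × 450 × 10⁻³) = 7.339 mm.
Required leg w = t_e / 0.707 = 10.38 mm → use 11 mm.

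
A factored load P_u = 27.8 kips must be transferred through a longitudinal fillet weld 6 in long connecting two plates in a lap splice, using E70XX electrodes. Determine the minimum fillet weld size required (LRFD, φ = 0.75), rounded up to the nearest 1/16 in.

w = 1/4 in

E70XX → F_EXX = 70 ksi.
Total weld length L = 6 in.
Required throat t_e = P_u / (φ × 0.6 F_EXX × L) = 27.8 / (0.75 × 0.6 × 70 × 6) = 0.1471 in.
Required leg w = t_e / 0.707 = 0.208 in → use 1/4 in.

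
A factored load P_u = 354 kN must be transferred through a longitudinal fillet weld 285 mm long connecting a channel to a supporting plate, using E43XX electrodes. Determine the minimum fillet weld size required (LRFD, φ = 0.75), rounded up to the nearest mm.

w = 10 mm

E43XX → F_EXX = 430 MPa.
Total weld length L = 285 mm.
Required throat t_e = P_u / (φ × 0.6 F_EXX × L) = 354 / (0.75 × 0.6 × 430 × 285 × 10⁻³) = 6.419 mm.
Required leg w = t_e / 0.707 = 9.079 mm → use 10 mm.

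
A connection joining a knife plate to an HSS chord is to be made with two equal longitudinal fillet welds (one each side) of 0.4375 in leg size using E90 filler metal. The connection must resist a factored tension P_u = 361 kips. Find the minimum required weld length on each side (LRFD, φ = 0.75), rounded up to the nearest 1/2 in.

L = 14.5 in on each side

E90XX → F_EXX = 90 ksi.
Throat t_e = 0.707 × 0.4375 = 0.3093 in.
φr_n = 0.75 × 0.6 × 90 × 0.3093 = 12.53 kips/in.
L_req = P_u / φr_n = 361 / 12.53 = 28.82 in total.
Per side: 28.82 / 2 = 14.41 in.
Round up → use L = 14.5 in on each side.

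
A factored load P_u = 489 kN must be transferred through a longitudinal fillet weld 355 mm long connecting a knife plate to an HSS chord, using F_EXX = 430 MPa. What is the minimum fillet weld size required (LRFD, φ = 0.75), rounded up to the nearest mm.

Total weld length L = 355 mm.
Required throat t_e = P_u / (φ × 0.6 F_EXX × L) = 489 / (0.75 × 0.6 × 430 × 355 × 10⁻³) = 7.119 mm.
Required leg w = t_e / 0.707 = 10.07 mm → use 11 mm.

w = 11 mm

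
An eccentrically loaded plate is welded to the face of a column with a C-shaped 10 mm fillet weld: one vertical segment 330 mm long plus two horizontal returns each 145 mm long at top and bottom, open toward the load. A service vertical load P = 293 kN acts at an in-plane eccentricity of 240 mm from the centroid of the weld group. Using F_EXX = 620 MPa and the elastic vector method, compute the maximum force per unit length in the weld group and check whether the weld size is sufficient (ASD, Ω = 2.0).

f_max ≈ 1460 N/mm; NOT adequate

Total weld length L_w = 620 mm. Treat welds as unit-width lines.
Centroid: x̄ = 2×145×72.5 / 620 = 33.91 mm from the vertical weld.
Polar moment about centroid: J = I_x + I_y = [330³/12 + 2×145×165²] + [330×33.91² + 2(145³/12 + 145×38.59²)] = 12210000 mm³.
Direct shear f_v = P/L_w = 293×10³ / 620 = 472.6 N/mm (vertical).
Torsion M = P·e = 293×10³ × 240 = 70320000 N·mm.
Critical point at (x, y) = (111.1, 165) from centroid. f_tx = M·y/J = 950.3 N/mm; f_ty = M·x/J = 639.8 N/mm.
Resultant f_max = √[f_tx² + (f_v + f_ty)²] = √[950.3² + (472.6 + 639.8)²] = 1463 N/mm.
Capacity per unit length: r_n/Ω = (1/2.0) × 0.6 × 620 × (0.707 × 10) = 1315 N/mm.
1463 > 1315 → NOT adequate.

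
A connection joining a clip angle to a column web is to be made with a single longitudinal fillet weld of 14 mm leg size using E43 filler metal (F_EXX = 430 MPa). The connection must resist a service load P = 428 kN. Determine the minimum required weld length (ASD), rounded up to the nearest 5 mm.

Throat t_e = 0.707 × 14 = 9.898 mm.
r_n/Ω = (0.6 × 430 × 9.898) / 2.0 = 1277 N/mm = 1.277 kN/mm.
L_req = P / (r_n/Ω) = 428 / 1.277 = 335.2 mm total.
Round up → use L = 340 mm.

L = 340 mm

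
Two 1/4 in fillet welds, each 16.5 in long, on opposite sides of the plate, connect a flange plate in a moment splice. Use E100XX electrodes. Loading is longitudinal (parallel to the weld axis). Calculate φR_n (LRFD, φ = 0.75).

E100XX → F_EXX = 100 ksi.
Effective throat t_e = 0.707 × 0.25 = 0.1767 in.
Total length L = 33 in; A_we = 0.1767 × 33 = 5.833 in².
F_nw = 0.6 F_EXX = 0.6 × 100 = 60 ksi.
φR_n = 0.75 × 60 × 5.833 = 262.5 kips.

φR_n ≈ 262 kips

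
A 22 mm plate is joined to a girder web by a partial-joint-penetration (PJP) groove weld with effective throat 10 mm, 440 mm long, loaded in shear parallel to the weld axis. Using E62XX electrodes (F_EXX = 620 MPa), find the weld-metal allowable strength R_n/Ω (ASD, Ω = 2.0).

Effective throat (given) t_e = 10 mm.
A_we = 10 × 440 = 4400 mm².
F_nw = 0.6 F_EXX = 372 MPa.
R_n/Ω = (372 × 4400) / 2.0 × 10⁻³ = 818.4 kN.

R_n/Ω ≈ 818 kN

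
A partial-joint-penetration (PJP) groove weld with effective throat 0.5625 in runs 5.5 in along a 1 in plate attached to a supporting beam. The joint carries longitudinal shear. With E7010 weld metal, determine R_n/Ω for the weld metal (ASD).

R_n/Ω ≈ 65 kips

E70XX → F_EXX = 70 ksi.
Effective throat (given) t_e = 0.5625 in.
A_we = 0.5625 × 5.5 = 3.094 in².
F_nw = 0.6 F_EXX = 42 ksi.
R_n/Ω = (42 × 3.094) / 2.0 = 64.97 kips.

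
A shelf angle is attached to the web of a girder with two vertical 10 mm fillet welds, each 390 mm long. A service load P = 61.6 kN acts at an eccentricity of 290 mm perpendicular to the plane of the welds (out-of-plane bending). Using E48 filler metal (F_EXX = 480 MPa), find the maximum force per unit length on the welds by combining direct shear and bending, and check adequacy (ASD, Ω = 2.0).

L_w = 2 × 390 = 780 mm; section modulus (unit throat) S = 2 × L²/6 = 50700 mm².
Direct shear f_v = P/L_w = 61.6×10³/780 = 78.97 N/mm.
Moment M = P × e = 61.6×10³ × 290 = 17864000 N·mm; bending f_b = M/S = 352.3 N/mm.
f_max = √(f_v² + f_b²) = √(78.97² + 352.3²) = 361.1 N/mm.
r_n/Ω = (1/2.0) × 0.6 × 480 × (0.707 × 10) = 1018 N/mm → adequate.

f_max ≈ 361 N/mm; adequate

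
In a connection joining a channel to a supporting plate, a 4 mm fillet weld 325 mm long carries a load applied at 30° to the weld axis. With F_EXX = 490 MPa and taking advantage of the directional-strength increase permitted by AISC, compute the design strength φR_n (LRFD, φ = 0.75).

t_e = 0.707 × 4 = 2.828 mm; A_we = 2.828 × 325 = 919.1 mm².
Directional factor: 1.0 + 0.5 sin^1.5(30°) = 1.177.
F_nw = 0.6 × 490 × 1.177 = 346 MPa.
φR_n = 0.75 × 346 × 919.1 × 10⁻³ = 238.5 kN.

φR_n ≈ 238 kN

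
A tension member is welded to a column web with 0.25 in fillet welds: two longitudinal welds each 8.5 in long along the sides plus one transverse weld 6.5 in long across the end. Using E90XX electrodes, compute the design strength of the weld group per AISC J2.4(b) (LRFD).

E90XX → F_EXX = 90 ksi.
t_e = 0.707 × 0.25 = 0.1767 in.
R_nwl = 0.6 × 90 × 0.1767 × 17 = 162.3 kip (longitudinal, 2 welds).
R_nwt = 0.6 × 90 × 0.1767 × 6.5 = 62.04 kip (transverse, base value).
(i) R_nwl + R_nwt = 224.3 kip; (ii) 0.85 R_nwl + 1.5 R_nwt = 231 kip.
R_n = max = 231 kip [governs: (ii)]; φR_n = 173.2 kip.

φR_n ≈ 173 kip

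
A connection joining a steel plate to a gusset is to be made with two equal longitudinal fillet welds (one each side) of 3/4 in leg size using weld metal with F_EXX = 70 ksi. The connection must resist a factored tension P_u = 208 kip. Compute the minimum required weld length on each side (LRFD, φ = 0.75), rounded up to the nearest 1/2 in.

L = 6.5 in on each side

Throat t_e = 0.707 × 0.75 = 0.5302 in.
φr_n = 0.75 × 0.6 × 70 × 0.5302 = 16.7 kip/in.
L_req = P_u / φr_n = 208 / 16.7 = 12.45 in total.
Per side: 12.45 / 2 = 6.226 in.
Round up → use L = 6.5 in on each side.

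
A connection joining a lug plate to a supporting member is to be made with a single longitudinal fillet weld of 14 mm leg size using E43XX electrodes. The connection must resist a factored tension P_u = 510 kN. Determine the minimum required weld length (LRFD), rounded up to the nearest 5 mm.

L = 270 mm

E43XX → F_EXX = 430 MPa.
Throat t_e = 0.707 × 14 = 9.898 mm.
φr_n = 0.75 × 0.6 × 430 × 9.898 × 10⁻³ = 1.915 kN/mm.
L_req = P_u / φr_n = 510 / 1.915 = 266.3 mm total.
Round up → use L = 270 mm.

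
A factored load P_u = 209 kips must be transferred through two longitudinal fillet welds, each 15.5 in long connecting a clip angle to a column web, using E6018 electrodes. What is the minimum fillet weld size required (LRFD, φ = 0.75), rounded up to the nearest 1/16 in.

w = 3/8 in

E60XX → F_EXX = 60 ksi.
Total weld length L = 31 in.
Required throat t_e = P_u / (φ × 0.6 F_EXX × L) = 209 / (0.75 × 0.6 × 60 × 31) = 0.2497 in.
Required leg w = t_e / 0.707 = 0.3532 in → use 3/8 in.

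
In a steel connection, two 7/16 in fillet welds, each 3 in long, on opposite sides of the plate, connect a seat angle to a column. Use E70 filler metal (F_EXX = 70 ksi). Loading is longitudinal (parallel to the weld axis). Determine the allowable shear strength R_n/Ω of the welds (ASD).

Effective throat t_e = 0.707 × 0.4375 = 0.3093 in.
Total length L = 6 in; A_we = 0.3093 × 6 = 1.856 in².
F_nw = 0.6 F_EXX = 0.6 × 70 = 42 ksi.
R_n = 42 × 1.856 = 77.95 kips; R_n/Ω = 77.95/2.0 = 38.97 kips.

R_n/Ω ≈ 39 kips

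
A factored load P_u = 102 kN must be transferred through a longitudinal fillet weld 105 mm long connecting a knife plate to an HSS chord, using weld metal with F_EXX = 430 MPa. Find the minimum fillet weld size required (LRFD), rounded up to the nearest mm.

w = 8 mm

Total weld length L = 105 mm.
Required throat t_e = P_u / (φ × 0.6 F_EXX × L) = 102 / (0.75 × 0.6 × 430 × 105 × 10⁻³) = 5.02 mm.
Required leg w = t_e / 0.707 = 7.101 mm → use 8 mm.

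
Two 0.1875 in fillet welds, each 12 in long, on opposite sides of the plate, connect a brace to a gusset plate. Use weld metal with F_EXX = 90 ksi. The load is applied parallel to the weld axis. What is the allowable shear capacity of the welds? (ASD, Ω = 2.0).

Effective throat t_e = 0.707 × 0.1875 = 0.1326 in.
Total length L = 24 in; A_we = 0.1326 × 24 = 3.181 in².
F_nw = 0.6 F_EXX = 0.6 × 90 = 54 ksi.
R_n = 54 × 3.181 = 171.8 kip; R_n/Ω = 171.8/2.0 = 85.9 kip.

R_n/Ω ≈ 85.9 kip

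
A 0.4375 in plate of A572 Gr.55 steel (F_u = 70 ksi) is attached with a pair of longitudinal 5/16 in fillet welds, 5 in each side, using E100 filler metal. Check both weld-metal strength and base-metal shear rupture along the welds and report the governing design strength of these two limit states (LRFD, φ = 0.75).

E100XX → F_EXX = 100 ksi.
t_e = 0.707 × 0.3125 = 0.2209 in; L = 10 in.
Weld metal: φR_n = 0.75 × 0.6 × 100 × 0.2209 × 10 = 99.42 kips.
Base metal (shear rupture): φR_n = 0.75 × 0.6 × 70 × 0.4375 × 10 = 137.8 kips.
Governing: weld metal.

φR_n ≈ 99.4 kips (weld metal governs)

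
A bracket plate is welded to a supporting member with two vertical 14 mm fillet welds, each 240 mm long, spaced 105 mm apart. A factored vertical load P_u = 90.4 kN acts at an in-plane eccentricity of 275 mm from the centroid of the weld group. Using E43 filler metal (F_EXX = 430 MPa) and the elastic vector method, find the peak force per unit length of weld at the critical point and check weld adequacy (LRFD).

f_max ≈ 988 N/mm; adequate

Total weld length L_w = 480 mm. Treat welds as unit-width lines.
Polar moment about centroid: J = 2[d³/12 + d(b/2)²] = 2[240³/12 + 240×52.5²] = 3627000 mm³.
Direct shear f_v = P/L_w = 90.4×10³ / 480 = 188.3 N/mm (vertical).
Torsion M = P·e = 90.4×10³ × 275 = 24860000 N·mm.
Critical point at (x, y) = (52.5, 120) from centroid. f_tx = M·y/J = 822.5 N/mm; f_ty = M·x/J = 359.8 N/mm.
Resultant f_max = √[f_tx² + (f_v + f_ty)²] = √[822.5² + (188.3 + 359.8)²] = 988.4 N/mm.
Capacity per unit length: φr_n = 0.75 × 0.6 × 430 × (0.707 × 14) = 1915 N/mm.
988.4 ≤ 1915 → adequate.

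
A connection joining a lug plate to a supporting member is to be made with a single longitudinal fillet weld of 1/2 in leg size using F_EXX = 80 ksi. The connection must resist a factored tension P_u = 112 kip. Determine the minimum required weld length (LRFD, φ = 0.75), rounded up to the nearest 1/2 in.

Throat t_e = 0.707 × 0.5 = 0.3535 in.
φr_n = 0.75 × 0.6 × 80 × 0.3535 = 12.73 kip/in.
L_req = P_u / φr_n = 112 / 12.73 = 8.801 in total.
Round up → use L = 9 in.

L = 9 in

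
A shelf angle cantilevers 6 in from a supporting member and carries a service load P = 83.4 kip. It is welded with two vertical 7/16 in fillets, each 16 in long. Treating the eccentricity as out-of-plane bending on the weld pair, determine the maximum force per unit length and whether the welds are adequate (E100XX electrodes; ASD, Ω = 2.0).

f_max ≈ 6.42 kip/in; adequate

E100XX → F_EXX = 100 ksi.
L_w = 2 × 16 = 32 in; section modulus (unit throat) S = 2 × L²/6 = 85.33 in².
Direct shear f_v = P/L_w = 83.4/32 = 2.606 kip/in.
Moment M = P × e = 83.4 × 6 = 500.4 kip·in; bending f_b = M/S = 5.864 kip/in.
f_max = √(f_v² + f_b²) = √(2.606² + 5.864²) = 6.417 kip/in.
r_n/Ω = (1/2.0) × 0.6 × 100 × (0.707 × 0.4375) = 9.279 kip/in → adequate.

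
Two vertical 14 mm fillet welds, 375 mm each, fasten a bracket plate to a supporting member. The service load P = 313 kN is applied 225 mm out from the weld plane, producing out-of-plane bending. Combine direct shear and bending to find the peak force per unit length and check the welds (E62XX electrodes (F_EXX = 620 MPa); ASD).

L_w = 2 × 375 = 750 mm; section modulus (unit throat) S = 2 × L²/6 = 46880 mm².
Direct shear f_v = P/L_w = 313×10³/750 = 417.3 N/mm.
Moment M = P × e = 313×10³ × 225 = 70425000 N·mm; bending f_b = M/S = 1502 N/mm.
f_max = √(f_v² + f_b²) = √(417.3² + 1502²) = 1559 N/mm.
r_n/Ω = (1/2.0) × 0.6 × 620 × (0.707 × 14) = 1841 N/mm → adequate.

f_max ≈ 1560 N/mm; adequate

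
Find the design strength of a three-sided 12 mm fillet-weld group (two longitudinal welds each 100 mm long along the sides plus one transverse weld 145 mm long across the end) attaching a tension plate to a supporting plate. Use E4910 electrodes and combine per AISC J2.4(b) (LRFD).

φR_n ≈ 725 kN

E49XX → F_EXX = 490 MPa.
t_e = 0.707 × 12 = 8.484 mm.
R_nwl = 0.6 × 490 × 8.484 × 200 × 10⁻³ = 498.9 kN (longitudinal, 2 welds).
R_nwt = 0.6 × 490 × 8.484 × 145 × 10⁻³ = 361.7 kN (transverse, base value).
(i) R_nwl + R_nwt = 860.5 kN; (ii) 0.85 R_nwl + 1.5 R_nwt = 966.5 kN.
R_n = max = 966.5 kN [governs: (ii)]; φR_n = 724.9 kN.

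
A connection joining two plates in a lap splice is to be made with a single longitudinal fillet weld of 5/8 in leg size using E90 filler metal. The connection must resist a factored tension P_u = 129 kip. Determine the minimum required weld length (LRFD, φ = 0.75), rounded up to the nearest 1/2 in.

L = 7.5 in

E90XX → F_EXX = 90 ksi.
Throat t_e = 0.707 × 0.625 = 0.4419 in.
φr_n = 0.75 × 0.6 × 90 × 0.4419 = 17.9 kip/in.
L_req = P_u / φr_n = 129 / 17.9 = 7.208 in total.
Round up → use L = 7.5 in.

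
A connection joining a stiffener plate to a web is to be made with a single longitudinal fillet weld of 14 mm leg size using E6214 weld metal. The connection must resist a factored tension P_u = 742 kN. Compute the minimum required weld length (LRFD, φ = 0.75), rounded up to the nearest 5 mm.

L = 270 mm

E62XX → F_EXX = 620 MPa.
Throat t_e = 0.707 × 14 = 9.898 mm.
φr_n = 0.75 × 0.6 × 620 × 9.898 × 10⁻³ = 2.762 kN/mm.
L_req = P_u / φr_n = 742 / 2.762 = 268.7 mm total.
Round up → use L = 270 mm.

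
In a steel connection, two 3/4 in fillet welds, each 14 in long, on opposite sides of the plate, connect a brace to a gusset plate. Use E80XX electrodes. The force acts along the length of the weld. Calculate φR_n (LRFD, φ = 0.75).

E80XX → F_EXX = 80 ksi.
Effective throat t_e = 0.707 × 0.75 = 0.5302 in.
Total length L = 28 in; A_we = 0.5302 × 28 = 14.85 in².
F_nw = 0.6 F_EXX = 0.6 × 80 = 48 ksi.
φR_n = 0.75 × 48 × 14.85 = 534.5 kips.

φR_n ≈ 534 kips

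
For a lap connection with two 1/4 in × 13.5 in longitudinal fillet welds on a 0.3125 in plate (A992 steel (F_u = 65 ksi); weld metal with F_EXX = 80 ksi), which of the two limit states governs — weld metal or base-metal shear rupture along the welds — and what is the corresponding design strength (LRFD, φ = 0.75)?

t_e = 0.707 × 0.25 = 0.1767 in; L = 27 in.
Weld metal: φR_n = 0.75 × 0.6 × 80 × 0.1767 × 27 = 171.8 kips.
Base metal (shear rupture): φR_n = 0.75 × 0.6 × 65 × 0.3125 × 27 = 246.8 kips.
Governing: weld metal.

φR_n ≈ 172 kips (weld metal governs)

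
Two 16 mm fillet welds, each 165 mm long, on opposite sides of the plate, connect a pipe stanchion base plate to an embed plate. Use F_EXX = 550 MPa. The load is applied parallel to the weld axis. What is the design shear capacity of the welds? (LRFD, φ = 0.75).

Effective throat t_e = 0.707 × 16 = 11.31 mm.
Total length L = 330 mm; A_we = 11.31 × 330 = 3733 mm².
F_nw = 0.6 F_EXX = 0.6 × 550 = 330 MPa.
φR_n = 0.75 × 330 × 3733 × 10⁻³ = 923.9 kN.

φR_n ≈ 924 kN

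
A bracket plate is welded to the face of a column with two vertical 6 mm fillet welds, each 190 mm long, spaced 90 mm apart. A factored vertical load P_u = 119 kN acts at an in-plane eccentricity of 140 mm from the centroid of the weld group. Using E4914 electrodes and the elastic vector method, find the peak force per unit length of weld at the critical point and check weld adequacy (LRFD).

E49XX → F_EXX = 490 MPa.
Total weld length L_w = 380 mm. Treat welds as unit-width lines.
Polar moment about centroid: J = 2[d³/12 + d(b/2)²] = 2[190³/12 + 190×45²] = 1913000 mm³.
Direct shear f_v = P/L_w = 119×10³ / 380 = 313.2 N/mm (vertical).
Torsion M = P·e = 119×10³ × 140 = 16660000 N·mm.
Critical point at (x, y) = (45, 95) from centroid. f_tx = M·y/J = 827.5 N/mm; f_ty = M·x/J = 392 N/mm.
Resultant f_max = √[f_tx² + (f_v + f_ty)²] = √[827.5² + (313.2 + 392)²] = 1087 N/mm.
Capacity per unit length: φr_n = 0.75 × 0.6 × 490 × (0.707 × 6) = 935.4 N/mm.
1087 > 935.4 → NOT adequate.

f_max ≈ 1090 N/mm; NOT adequate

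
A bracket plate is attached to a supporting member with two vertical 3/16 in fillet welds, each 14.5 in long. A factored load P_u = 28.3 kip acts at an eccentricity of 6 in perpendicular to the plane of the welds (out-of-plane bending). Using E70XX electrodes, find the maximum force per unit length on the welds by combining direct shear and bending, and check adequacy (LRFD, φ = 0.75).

E70XX → F_EXX = 70 ksi.
L_w = 2 × 14.5 = 29 in; section modulus (unit throat) S = 2 × L²/6 = 70.08 in².
Direct shear f_v = P/L_w = 28.3/29 = 0.9759 kip/in.
Moment M = P × e = 28.3 × 6 = 169.8 kip·in; bending f_b = M/S = 2.423 kip/in.
f_max = √(f_v² + f_b²) = √(0.9759² + 2.423²) = 2.612 kip/in.
φr_n = 0.75 × 0.6 × 70 × (0.707 × 0.1875) = 4.176 kip/in → adequate.

f_max ≈ 2.61 kip/in; adequate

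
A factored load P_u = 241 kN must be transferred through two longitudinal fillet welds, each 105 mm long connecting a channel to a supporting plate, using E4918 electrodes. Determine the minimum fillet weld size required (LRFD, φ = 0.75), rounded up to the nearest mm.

w = 8 mm

E49XX → F_EXX = 490 MPa.
Total weld length L = 210 mm.
Required throat t_e = P_u / (φ × 0.6 F_EXX × L) = 241 / (0.75 × 0.6 × 490 × 210 × 10⁻³) = 5.205 mm.
Required leg w = t_e / 0.707 = 7.362 mm → use 8 mm.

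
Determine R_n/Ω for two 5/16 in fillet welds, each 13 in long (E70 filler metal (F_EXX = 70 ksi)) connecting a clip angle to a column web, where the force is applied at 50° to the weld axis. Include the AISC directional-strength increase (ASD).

R_n/Ω ≈ 161 kips

t_e = 0.707 × 0.3125 = 0.2209 in; A_we = 0.2209 × 26 = 5.744 in².
Directional factor: 1.0 + 0.5 sin^1.5(50°) = 1.335.
F_nw = 0.6 × 70 × 1.335 = 56.08 ksi.
R_n/Ω = (56.08 × 5.744) / 2.0 = 161.1 kips.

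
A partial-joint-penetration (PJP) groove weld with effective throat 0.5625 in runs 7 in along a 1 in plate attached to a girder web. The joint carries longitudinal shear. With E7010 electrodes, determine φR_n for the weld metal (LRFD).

E70XX → F_EXX = 70 ksi.
Effective throat (given) t_e = 0.5625 in.
A_we = 0.5625 × 7 = 3.938 in².
F_nw = 0.6 F_EXX = 42 ksi.
φR_n = 0.75 × 42 × 3.938 = 124 kip.

φR_n ≈ 124 kip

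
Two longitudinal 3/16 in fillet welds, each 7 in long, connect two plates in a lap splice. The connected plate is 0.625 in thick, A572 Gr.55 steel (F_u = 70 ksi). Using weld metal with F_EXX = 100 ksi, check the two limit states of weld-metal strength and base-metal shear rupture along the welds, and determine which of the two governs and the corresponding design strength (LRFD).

φR_n ≈ 83.5 kips (weld metal governs)

t_e = 0.707 × 0.1875 = 0.1326 in; L = 14 in.
Weld metal: φR_n = 0.75 × 0.6 × 100 × 0.1326 × 14 = 83.51 kips.
Base metal (shear rupture): φR_n = 0.75 × 0.6 × 70 × 0.625 × 14 = 275.6 kips.
Governing: weld metal.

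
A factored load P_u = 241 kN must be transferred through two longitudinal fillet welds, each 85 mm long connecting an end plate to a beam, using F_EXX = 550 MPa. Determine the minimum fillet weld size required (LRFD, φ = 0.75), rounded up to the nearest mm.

w = 9 mm

Total weld length L = 170 mm.
Required throat t_e = P_u / (φ × 0.6 F_EXX × L) = 241 / (0.75 × 0.6 × 550 × 170 × 10⁻³) = 5.728 mm.
Required leg w = t_e / 0.707 = 8.102 mm → use 9 mm.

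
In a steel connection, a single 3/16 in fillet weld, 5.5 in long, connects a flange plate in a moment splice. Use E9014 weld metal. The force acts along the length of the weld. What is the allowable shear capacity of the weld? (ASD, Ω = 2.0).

E90XX → F_EXX = 90 ksi.
Effective throat t_e = 0.707 × 0.1875 = 0.1326 in.
Total length L = 5.5 in; A_we = 0.1326 × 5.5 = 0.7291 in².
F_nw = 0.6 F_EXX = 0.6 × 90 = 54 ksi.
R_n = 54 × 0.7291 = 39.37 kips; R_n/Ω = 39.37/2.0 = 19.69 kips.

R_n/Ω ≈ 19.7 kips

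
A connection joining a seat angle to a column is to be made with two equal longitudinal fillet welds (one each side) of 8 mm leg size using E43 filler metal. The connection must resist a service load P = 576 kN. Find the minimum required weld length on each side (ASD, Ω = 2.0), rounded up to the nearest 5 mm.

L = 395 mm on each side

E43XX → F_EXX = 430 MPa.
Throat t_e = 0.707 × 8 = 5.656 mm.
r_n/Ω = (0.6 × 430 × 5.656) / 2.0 = 729.6 N/mm = 0.7296 kN/mm.
L_req = P / (r_n/Ω) = 576 / 0.7296 = 789.4 mm total.
Per side: 789.4 / 2 = 394.7 mm.
Round up → use L = 395 mm on each side.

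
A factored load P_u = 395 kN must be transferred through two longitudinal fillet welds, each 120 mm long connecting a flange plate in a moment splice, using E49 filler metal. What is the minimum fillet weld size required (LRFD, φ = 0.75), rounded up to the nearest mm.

E49XX → F_EXX = 490 MPa.
Total weld length L = 240 mm.
Required throat t_e = P_u / (φ × 0.6 F_EXX × L) = 395 / (0.75 × 0.6 × 490 × 240 × 10⁻³) = 7.464 mm.
Required leg w = t_e / 0.707 = 10.56 mm → use 11 mm.

w = 11 mm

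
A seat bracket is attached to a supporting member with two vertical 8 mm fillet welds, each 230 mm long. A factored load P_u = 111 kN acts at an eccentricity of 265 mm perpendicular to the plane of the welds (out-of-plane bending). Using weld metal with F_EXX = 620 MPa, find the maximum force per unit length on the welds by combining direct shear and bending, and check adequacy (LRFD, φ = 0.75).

f_max ≈ 1690 N/mm; NOT adequate

L_w = 2 × 230 = 460 mm; section modulus (unit throat) S = 2 × L²/6 = 17630 mm².
Direct shear f_v = P/L_w = 111×10³/460 = 241.3 N/mm.
Moment M = P × e = 111×10³ × 265 = 29415000 N·mm; bending f_b = M/S = 1668 N/mm.
f_max = √(f_v² + f_b²) = √(241.3² + 1668²) = 1686 N/mm.
φr_n = 0.75 × 0.6 × 620 × (0.707 × 8) = 1578 N/mm → NOT adequate.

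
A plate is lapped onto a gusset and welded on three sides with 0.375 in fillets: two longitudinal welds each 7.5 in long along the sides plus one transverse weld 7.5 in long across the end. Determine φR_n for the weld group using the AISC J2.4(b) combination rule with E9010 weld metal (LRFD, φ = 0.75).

φR_n ≈ 258 kip

E90XX → F_EXX = 90 ksi.
t_e = 0.707 × 0.375 = 0.2651 in.
R_nwl = 0.6 × 90 × 0.2651 × 15 = 214.8 kip (longitudinal, 2 welds).
R_nwt = 0.6 × 90 × 0.2651 × 7.5 = 107.4 kip (transverse, base value).
(i) R_nwl + R_nwt = 322.1 kip; (ii) 0.85 R_nwl + 1.5 R_nwt = 343.6 kip.
R_n = max = 343.6 kip [governs: (ii)]; φR_n = 257.7 kip.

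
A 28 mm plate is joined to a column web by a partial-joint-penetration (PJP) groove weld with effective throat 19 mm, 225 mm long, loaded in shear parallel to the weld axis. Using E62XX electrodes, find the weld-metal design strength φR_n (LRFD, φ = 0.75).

φR_n ≈ 1190 kN

E62XX → F_EXX = 620 MPa.
Effective throat (given) t_e = 19 mm.
A_we = 19 × 225 = 4275 mm².
F_nw = 0.6 F_EXX = 372 MPa.
φR_n = 0.75 × 372 × 4275 × 10⁻³ = 1193 kN.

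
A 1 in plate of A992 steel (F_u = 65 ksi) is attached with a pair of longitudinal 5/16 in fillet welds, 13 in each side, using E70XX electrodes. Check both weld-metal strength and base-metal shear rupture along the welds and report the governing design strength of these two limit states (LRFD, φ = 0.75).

φR_n ≈ 181 kip (weld metal governs)

E70XX → F_EXX = 70 ksi.
t_e = 0.707 × 0.3125 = 0.2209 in; L = 26 in.
Weld metal: φR_n = 0.75 × 0.6 × 70 × 0.2209 × 26 = 180.9 kip.
Base metal (shear rupture): φR_n = 0.75 × 0.6 × 65 × 1 × 26 = 760.5 kip.
Governing: weld metal.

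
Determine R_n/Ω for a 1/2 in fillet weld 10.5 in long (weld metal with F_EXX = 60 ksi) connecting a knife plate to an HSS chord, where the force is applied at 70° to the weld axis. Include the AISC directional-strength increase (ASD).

t_e = 0.707 × 0.5 = 0.3535 in; A_we = 0.3535 × 10.5 = 3.712 in².
Directional factor: 1.0 + 0.5 sin^1.5(70°) = 1.455.
F_nw = 0.6 × 60 × 1.455 = 52.4 ksi.
R_n/Ω = (52.4 × 3.712) / 2.0 = 97.24 kips.

R_n/Ω ≈ 97.2 kips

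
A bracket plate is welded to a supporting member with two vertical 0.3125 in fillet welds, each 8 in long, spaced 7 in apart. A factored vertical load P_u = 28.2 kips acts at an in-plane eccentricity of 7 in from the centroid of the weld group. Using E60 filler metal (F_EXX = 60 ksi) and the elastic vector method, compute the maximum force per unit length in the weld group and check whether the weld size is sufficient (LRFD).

Total weld length L_w = 16 in. Treat welds as unit-width lines.
Polar moment about centroid: J = 2[d³/12 + d(b/2)²] = 2[8³/12 + 8×3.5²] = 281.3 in³.
Direct shear f_v = P/L_w = 28.2 / 16 = 1.762 kip/in (vertical).
Torsion M = P·e = 28.2 × 7 = 197.4 kip·in.
Critical point at (x, y) = (3.5, 4) from centroid. f_tx = M·y/J = 2.807 kip/in; f_ty = M·x/J = 2.456 kip/in.
Resultant f_max = √[f_tx² + (f_v + f_ty)²] = √[2.807² + (1.762 + 2.456)²] = 5.067 kip/in.
Capacity per unit length: φr_n = 0.75 × 0.6 × 60 × (0.707 × 0.3125) = 5.965 kip/in.
5.067 ≤ 5.965 → adequate.

f_max ≈ 5.07 kip/in; adequate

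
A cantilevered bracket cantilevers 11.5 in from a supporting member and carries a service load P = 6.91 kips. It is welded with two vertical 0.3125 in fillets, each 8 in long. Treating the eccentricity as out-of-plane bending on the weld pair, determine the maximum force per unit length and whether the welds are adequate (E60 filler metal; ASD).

f_max ≈ 3.75 kip/in; adequate

E60XX → F_EXX = 60 ksi.
L_w = 2 × 8 = 16 in; section modulus (unit throat) S = 2 × L²/6 = 21.33 in².
Direct shear f_v = P/L_w = 6.91/16 = 0.4319 kip/in.
Moment M = P × e = 6.91 × 11.5 = 79.465 kip·in; bending f_b = M/S = 3.725 kip/in.
f_max = √(f_v² + f_b²) = √(0.4319² + 3.725²) = 3.75 kip/in.
r_n/Ω = (1/2.0) × 0.6 × 60 × (0.707 × 0.3125) = 3.977 kip/in → adequate.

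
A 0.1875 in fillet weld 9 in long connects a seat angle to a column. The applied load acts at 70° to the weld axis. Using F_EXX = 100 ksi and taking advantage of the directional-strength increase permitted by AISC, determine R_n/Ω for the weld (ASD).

t_e = 0.707 × 0.1875 = 0.1326 in; A_we = 0.1326 × 9 = 1.193 in².
Directional factor: 1.0 + 0.5 sin^1.5(70°) = 1.455.
F_nw = 0.6 × 100 × 1.455 = 87.33 ksi.
R_n/Ω = (87.33 × 1.193) / 2.0 = 52.09 kips.

R_n/Ω ≈ 52.1 kips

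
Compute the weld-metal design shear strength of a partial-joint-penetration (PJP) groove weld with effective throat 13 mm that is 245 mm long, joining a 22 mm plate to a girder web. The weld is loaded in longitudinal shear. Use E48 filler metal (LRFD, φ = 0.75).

E48XX → F_EXX = 480 MPa.
Effective throat (given) t_e = 13 mm.
A_we = 13 × 245 = 3185 mm².
F_nw = 0.6 F_EXX = 288 MPa.
φR_n = 0.75 × 288 × 3185 × 10⁻³ = 688 kN.

φR_n ≈ 688 kN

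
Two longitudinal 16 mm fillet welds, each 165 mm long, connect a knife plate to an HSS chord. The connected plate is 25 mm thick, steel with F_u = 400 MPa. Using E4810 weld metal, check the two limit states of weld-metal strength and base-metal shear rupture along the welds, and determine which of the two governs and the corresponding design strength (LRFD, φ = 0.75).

φR_n ≈ 806 kN (weld metal governs)

E48XX → F_EXX = 480 MPa.
t_e = 0.707 × 16 = 11.31 mm; L = 330 mm.
Weld metal: φR_n = 0.75 × 0.6 × 480 × 11.31 × 330 × 10⁻³ = 806.3 kN.
Base metal (shear rupture): φR_n = 0.75 × 0.6 × 400 × 25 × 330 × 10⁻³ = 1485 kN.
Governing: weld metal.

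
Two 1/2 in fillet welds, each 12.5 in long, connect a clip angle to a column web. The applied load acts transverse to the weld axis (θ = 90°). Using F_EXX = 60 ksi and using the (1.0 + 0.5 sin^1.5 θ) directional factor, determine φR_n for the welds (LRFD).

t_e = 0.707 × 0.5 = 0.3535 in; A_we = 0.3535 × 25 = 8.838 in².
Directional factor: 1.0 + 0.5 sin^1.5(90°) = 1.5.
F_nw = 0.6 × 60 × 1.5 = 54 ksi.
φR_n = 0.75 × 54 × 8.838 = 357.9 kips.

φR_n ≈ 358 kips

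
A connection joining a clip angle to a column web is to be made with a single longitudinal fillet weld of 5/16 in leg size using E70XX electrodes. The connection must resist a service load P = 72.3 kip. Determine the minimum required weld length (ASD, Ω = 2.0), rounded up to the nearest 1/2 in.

L = 16 in

E70XX → F_EXX = 70 ksi.
Throat t_e = 0.707 × 0.3125 = 0.2209 in.
r_n/Ω = (0.6 × 70 × 0.2209) / 2.0 = 4.64 kip/in.
L_req = P / (r_n/Ω) = 72.3 / 4.64 = 15.58 in total.
Round up → use L = 16 in.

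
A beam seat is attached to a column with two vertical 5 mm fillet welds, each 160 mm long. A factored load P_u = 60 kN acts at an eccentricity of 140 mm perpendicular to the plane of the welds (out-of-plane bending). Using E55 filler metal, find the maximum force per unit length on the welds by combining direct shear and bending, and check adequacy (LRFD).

E55XX → F_EXX = 550 MPa.
L_w = 2 × 160 = 320 mm; section modulus (unit throat) S = 2 × L²/6 = 8533 mm².
Direct shear f_v = P/L_w = 60×10³/320 = 187.5 N/mm.
Moment M = P × e = 60×10³ × 140 = 8400000 N·mm; bending f_b = M/S = 984.4 N/mm.
f_max = √(f_v² + f_b²) = √(187.5² + 984.4²) = 1002 N/mm.
φr_n = 0.75 × 0.6 × 550 × (0.707 × 5) = 874.9 N/mm → NOT adequate.

f_max ≈ 1000 N/mm; NOT adequate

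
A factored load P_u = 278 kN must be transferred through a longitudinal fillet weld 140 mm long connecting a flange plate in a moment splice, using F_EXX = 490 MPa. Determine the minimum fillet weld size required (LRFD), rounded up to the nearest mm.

Total weld length L = 140 mm.
Required throat t_e = P_u / (φ × 0.6 F_EXX × L) = 278 / (0.75 × 0.6 × 490 × 140 × 10⁻³) = 9.006 mm.
Required leg w = t_e / 0.707 = 12.74 mm → use 13 mm.

w = 13 mm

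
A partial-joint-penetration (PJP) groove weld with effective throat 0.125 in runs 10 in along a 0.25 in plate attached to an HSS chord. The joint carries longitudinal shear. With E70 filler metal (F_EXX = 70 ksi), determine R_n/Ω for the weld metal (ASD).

Effective throat (given) t_e = 0.125 in.
A_we = 0.125 × 10 = 1.25 in².
F_nw = 0.6 F_EXX = 42 ksi.
R_n/Ω = (42 × 1.25) / 2.0 = 26.25 kips.

R_n/Ω ≈ 26.2 kips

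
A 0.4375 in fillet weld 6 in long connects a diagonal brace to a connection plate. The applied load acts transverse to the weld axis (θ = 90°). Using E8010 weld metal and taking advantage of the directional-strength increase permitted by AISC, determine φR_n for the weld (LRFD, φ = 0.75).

E80XX → F_EXX = 80 ksi.
t_e = 0.707 × 0.4375 = 0.3093 in; A_we = 0.3093 × 6 = 1.856 in².
Directional factor: 1.0 + 0.5 sin^1.5(90°) = 1.5.
F_nw = 0.6 × 80 × 1.5 = 72 ksi.
φR_n = 0.75 × 72 × 1.856 = 100.2 kip.

φR_n ≈ 100 kip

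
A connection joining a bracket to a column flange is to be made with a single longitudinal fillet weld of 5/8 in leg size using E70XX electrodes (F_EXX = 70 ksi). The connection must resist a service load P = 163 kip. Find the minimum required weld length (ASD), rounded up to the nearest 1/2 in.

L = 18 in

Throat t_e = 0.707 × 0.625 = 0.4419 in.
r_n/Ω = (0.6 × 70 × 0.4419) / 2.0 = 9.279 kip/in.
L_req = P / (r_n/Ω) = 163 / 9.279 = 17.57 in total.
Round up → use L = 18 in.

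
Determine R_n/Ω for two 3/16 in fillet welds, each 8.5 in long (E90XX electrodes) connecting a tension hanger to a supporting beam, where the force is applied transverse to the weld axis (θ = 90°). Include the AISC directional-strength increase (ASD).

R_n/Ω ≈ 91.3 kip

E90XX → F_EXX = 90 ksi.
t_e = 0.707 × 0.1875 = 0.1326 in; A_we = 0.1326 × 17 = 2.254 in².
Directional factor: 1.0 + 0.5 sin^1.5(90°) = 1.5.
F_nw = 0.6 × 90 × 1.5 = 81 ksi.
R_n/Ω = (81 × 2.254) / 2.0 = 91.27 kip.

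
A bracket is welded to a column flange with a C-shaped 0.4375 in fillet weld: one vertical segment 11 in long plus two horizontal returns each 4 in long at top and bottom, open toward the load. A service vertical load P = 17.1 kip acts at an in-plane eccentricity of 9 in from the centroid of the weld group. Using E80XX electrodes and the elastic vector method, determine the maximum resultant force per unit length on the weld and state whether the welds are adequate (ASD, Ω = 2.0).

E80XX → F_EXX = 80 ksi.
Total weld length L_w = 19 in. Treat welds as unit-width lines.
Centroid: x̄ = 2×4×2 / 19 = 0.8421 in from the vertical weld.
Polar moment about centroid: J = I_x + I_y = [11³/12 + 2×4×5.5²] + [11×0.8421² + 2(4³/12 + 4×1.158²)] = 382.1 in³.
Direct shear f_v = P/L_w = 17.1 / 19 = 0.9 kip/in (vertical).
Torsion M = P·e = 17.1 × 9 = 153.9 kip·in.
Critical point at (x, y) = (3.158, 5.5) from centroid. f_tx = M·y/J = 2.215 kip/in; f_ty = M·x/J = 1.272 kip/in.
Resultant f_max = √[f_tx² + (f_v + f_ty)²] = √[2.215² + (0.9 + 1.272)²] = 3.102 kip/in.
Capacity per unit length: r_n/Ω = (1/2.0) × 0.6 × 80 × (0.707 × 0.4375) = 7.423 kip/in.
3.102 ≤ 7.423 → adequate.

f_max ≈ 3.1 kip/in; adequate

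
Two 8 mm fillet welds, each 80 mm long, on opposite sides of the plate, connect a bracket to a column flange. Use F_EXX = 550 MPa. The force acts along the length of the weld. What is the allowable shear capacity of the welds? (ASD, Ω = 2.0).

Effective throat t_e = 0.707 × 8 = 5.656 mm.
Total length L = 160 mm; A_we = 5.656 × 160 = 905 mm².
F_nw = 0.6 F_EXX = 0.6 × 550 = 330 MPa.
R_n = 330 × 905 × 10⁻³ = 298.6 kN; R_n/Ω = 298.6/2.0 = 149.3 kN.

R_n/Ω ≈ 149 kN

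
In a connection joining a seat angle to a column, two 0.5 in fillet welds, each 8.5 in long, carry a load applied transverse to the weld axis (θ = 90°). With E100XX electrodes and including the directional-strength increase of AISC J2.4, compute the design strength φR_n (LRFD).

φR_n ≈ 406 kips

E100XX → F_EXX = 100 ksi.
t_e = 0.707 × 0.5 = 0.3535 in; A_we = 0.3535 × 17 = 6.01 in².
Directional factor: 1.0 + 0.5 sin^1.5(90°) = 1.5.
F_nw = 0.6 × 100 × 1.5 = 90 ksi.
φR_n = 0.75 × 90 × 6.01 = 405.6 kips.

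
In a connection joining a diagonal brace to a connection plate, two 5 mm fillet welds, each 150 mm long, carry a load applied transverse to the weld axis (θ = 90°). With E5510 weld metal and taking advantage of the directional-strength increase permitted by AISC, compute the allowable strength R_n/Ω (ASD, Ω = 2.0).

R_n/Ω ≈ 262 kN

E55XX → F_EXX = 550 MPa.
t_e = 0.707 × 5 = 3.535 mm; A_we = 3.535 × 300 = 1060 mm².
Directional factor: 1.0 + 0.5 sin^1.5(90°) = 1.5.
F_nw = 0.6 × 550 × 1.5 = 495 MPa.
R_n/Ω = (495 × 1060) / 2.0 × 10⁻³ = 262.5 kN.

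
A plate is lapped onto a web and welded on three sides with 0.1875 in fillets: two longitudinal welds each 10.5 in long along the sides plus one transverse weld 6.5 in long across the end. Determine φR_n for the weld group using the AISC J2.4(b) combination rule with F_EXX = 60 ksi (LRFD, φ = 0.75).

t_e = 0.707 × 0.1875 = 0.1326 in.
R_nwl = 0.6 × 60 × 0.1326 × 21 = 100.2 kips (longitudinal, 2 welds).
R_nwt = 0.6 × 60 × 0.1326 × 6.5 = 31.02 kips (transverse, base value).
(i) R_nwl + R_nwt = 131.2 kips; (ii) 0.85 R_nwl + 1.5 R_nwt = 131.7 kips.
R_n = max = 131.7 kips [governs: (ii)]; φR_n = 98.79 kips.

φR_n ≈ 98.8 kips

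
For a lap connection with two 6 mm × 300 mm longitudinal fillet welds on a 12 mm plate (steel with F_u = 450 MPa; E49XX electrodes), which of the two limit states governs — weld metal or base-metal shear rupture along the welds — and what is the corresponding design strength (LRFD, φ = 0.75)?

E49XX → F_EXX = 490 MPa.
t_e = 0.707 × 6 = 4.242 mm; L = 600 mm.
Weld metal: φR_n = 0.75 × 0.6 × 490 × 4.242 × 600 × 10⁻³ = 561.2 kN.
Base metal (shear rupture): φR_n = 0.75 × 0.6 × 450 × 12 × 600 × 10⁻³ = 1458 kN.
Governing: weld metal.

φR_n ≈ 561 kN (weld metal governs)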